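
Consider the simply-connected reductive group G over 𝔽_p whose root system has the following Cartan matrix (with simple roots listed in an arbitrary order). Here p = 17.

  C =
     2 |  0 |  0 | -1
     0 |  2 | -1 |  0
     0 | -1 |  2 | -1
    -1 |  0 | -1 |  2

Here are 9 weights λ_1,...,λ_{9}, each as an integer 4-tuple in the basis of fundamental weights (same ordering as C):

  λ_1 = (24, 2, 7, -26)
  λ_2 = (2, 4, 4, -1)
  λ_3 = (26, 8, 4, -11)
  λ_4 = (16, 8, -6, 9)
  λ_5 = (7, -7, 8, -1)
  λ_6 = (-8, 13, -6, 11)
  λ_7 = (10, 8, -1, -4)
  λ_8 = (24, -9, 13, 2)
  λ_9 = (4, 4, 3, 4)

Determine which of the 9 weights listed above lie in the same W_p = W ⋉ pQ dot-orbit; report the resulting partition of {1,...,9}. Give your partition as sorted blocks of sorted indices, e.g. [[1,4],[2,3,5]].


A_4 Cartan matrix, 4 simple roots permuted; ρ=(1,1,1,1).

Ā_17 reps of the 9 weights (A_4, coords as presented):

  λ_1 → (8, 6, 3, 0);  λ_2 → (3, 5, 5, 0);  λ_3 → (3, 5, 5, 0);  λ_4 → (3, 5, 5, 0);  λ_5 → (8, 6, 3, 0);  λ_6 → (3, 5, 5, 0);  λ_7 → (8, 6, 3, 0);  λ_8 → (8, 6, 3, 0);  λ_9 → (3, 3, 4, 5)

3 distinct reps among the 9 weights ⇒ 3 W_17-linkage classes:

[[1, 5, 7, 8], [2, 3, 4, 6], [9]]


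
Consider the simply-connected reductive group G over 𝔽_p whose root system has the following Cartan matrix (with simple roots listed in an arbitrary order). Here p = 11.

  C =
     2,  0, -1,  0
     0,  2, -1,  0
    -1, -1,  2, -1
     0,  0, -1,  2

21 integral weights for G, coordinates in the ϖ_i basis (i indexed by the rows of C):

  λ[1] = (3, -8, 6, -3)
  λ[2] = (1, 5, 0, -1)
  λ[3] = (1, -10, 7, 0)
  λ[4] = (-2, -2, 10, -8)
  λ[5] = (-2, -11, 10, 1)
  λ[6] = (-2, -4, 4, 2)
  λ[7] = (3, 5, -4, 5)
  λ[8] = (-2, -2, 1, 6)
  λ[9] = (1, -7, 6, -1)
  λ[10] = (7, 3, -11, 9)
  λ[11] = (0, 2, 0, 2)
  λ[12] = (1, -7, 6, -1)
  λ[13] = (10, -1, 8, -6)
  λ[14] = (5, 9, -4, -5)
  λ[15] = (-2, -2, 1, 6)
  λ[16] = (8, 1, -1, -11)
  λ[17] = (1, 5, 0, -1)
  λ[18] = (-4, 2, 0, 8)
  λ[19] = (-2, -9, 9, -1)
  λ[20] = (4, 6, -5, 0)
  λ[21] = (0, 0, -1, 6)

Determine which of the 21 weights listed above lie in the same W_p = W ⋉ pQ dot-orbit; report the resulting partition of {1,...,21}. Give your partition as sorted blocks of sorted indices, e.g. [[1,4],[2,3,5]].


Cartan matrix: type D_4 (|W|=192); un-permuting the 4 rows.

W_11-reps of the 21 weights in Ā_11 (same 4-coord order as C):

  1: (2, 5, 2, 0);  2: (2, 6, 1, 0);  3: (1, 8, 1, 0);  4: (1, 1, 0, 7);  5: (1, 8, 1, 0);  6: (1, 3, 1, 3);  7: (1, 3, 1, 3);  8: (1, 1, 0, 7);  9: (2, 6, 1, 0);  10: (2, 6, 1, 0);  11: (1, 3, 1, 3);  12: (2, 6, 1, 0);  13: (2, 5, 2, 0);  14: (1, 3, 1, 3);  15: (1, 1, 0, 7);  16: (1, 8, 1, 0);  17: (2, 6, 1, 0);  18: (1, 1, 0, 7);  19: (1, 8, 1, 0);  20: (1, 3, 1, 3);  21: (1, 1, 0, 7)

Grouping the 21 weights by Ā_11-representative: 5 linkage classes.

[[1, 13], [2, 9, 10, 12, 17], [3, 5, 16, 19], [4, 8, 15, 18, 21], [6, 7, 11, 14, 20]]


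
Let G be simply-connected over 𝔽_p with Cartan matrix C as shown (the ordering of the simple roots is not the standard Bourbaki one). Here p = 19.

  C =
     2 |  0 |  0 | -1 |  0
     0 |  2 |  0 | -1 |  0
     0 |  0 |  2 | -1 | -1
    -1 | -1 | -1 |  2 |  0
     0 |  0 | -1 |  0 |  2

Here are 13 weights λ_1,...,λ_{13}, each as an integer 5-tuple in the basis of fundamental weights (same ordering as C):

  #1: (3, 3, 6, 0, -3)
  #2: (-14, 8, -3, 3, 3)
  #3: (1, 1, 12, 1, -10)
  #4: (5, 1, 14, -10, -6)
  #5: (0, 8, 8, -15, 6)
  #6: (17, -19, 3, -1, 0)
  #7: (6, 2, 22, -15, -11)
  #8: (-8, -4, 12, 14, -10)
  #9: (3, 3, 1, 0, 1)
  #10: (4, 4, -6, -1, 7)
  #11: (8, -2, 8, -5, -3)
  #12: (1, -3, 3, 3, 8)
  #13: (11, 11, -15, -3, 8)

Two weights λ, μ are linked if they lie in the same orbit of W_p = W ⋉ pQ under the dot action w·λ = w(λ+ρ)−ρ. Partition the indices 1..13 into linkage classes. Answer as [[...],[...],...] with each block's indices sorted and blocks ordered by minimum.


Cartan matrix: type D_5 (|W|=1920); un-permuting the 5 rows.

λ_j+ρ reflected into Ā_19 (⟨·,θ^∨⟩≤19); 5-tuples as given:

  1: (4, 4, 2, 1, 2)
  2: (2, 2, 2, 0, 7)
  3: (2, 2, 2, 0, 7)
  4: (2, 6, 0, 1, 5)
  5: (4, 4, 2, 1, 2)
  6: (0, 0, 3, 1, 10)
  7: (2, 6, 0, 1, 5)
  8: (2, 6, 0, 1, 5)
  9: (4, 4, 2, 1, 2)
  10: (0, 0, 0, 5, 3)
  11: (4, 4, 2, 1, 2)
  12: (2, 2, 2, 0, 7)
  13: (4, 4, 2, 1, 2)

Linkage partition of the 13 weights (5 classes, p=19):

[[1, 5, 9, 11, 13], [2, 3, 12], [4, 7, 8], [6], [10]]


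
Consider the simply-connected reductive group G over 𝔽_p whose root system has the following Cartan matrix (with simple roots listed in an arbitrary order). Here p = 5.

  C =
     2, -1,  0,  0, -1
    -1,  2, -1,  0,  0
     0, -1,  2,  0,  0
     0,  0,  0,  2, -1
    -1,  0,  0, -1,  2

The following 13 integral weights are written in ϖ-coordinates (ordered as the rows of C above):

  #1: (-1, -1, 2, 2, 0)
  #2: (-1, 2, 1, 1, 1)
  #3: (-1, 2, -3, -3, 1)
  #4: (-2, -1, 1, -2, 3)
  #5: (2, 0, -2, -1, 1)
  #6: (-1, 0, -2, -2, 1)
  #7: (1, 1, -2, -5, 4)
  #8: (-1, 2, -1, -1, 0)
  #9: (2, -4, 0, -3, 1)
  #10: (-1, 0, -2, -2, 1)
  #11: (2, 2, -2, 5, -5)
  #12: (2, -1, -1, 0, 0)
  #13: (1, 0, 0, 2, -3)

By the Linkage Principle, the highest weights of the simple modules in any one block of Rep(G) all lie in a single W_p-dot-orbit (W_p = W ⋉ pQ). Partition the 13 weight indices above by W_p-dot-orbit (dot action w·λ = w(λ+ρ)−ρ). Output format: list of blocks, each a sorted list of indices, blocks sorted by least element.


Type A_5, rank 5, |W|=720; reorder rows/cols to standard.

Alcove-folded reps (p=5, 13 weights, presented ϖ-order):

  [1] (0, 0, 1, 1, 1) · [2] (0, 1, 2, 2, 0) · [3] (0, 1, 2, 2, 0) · [4] (0, 1, 1, 1, 2) · [5] (3, 0, 0, 1, 1) · [6] (0, 0, 1, 1, 1) · [7] (0, 2, 1, 0, 1) · [8] (0, 3, 0, 0, 1) · [9] (0, 1, 2, 2, 0) · [10] (0, 0, 1, 1, 1) · [11] (0, 1, 1, 1, 2) · [12] (3, 0, 0, 1, 1) · [13] (0, 1, 1, 1, 2)

Grouping the 13 weights by Ā_5-representative: 6 linkage classes.

[[1, 6, 10], [2, 3, 9], [4, 11, 13], [5, 12], [7], [8]]


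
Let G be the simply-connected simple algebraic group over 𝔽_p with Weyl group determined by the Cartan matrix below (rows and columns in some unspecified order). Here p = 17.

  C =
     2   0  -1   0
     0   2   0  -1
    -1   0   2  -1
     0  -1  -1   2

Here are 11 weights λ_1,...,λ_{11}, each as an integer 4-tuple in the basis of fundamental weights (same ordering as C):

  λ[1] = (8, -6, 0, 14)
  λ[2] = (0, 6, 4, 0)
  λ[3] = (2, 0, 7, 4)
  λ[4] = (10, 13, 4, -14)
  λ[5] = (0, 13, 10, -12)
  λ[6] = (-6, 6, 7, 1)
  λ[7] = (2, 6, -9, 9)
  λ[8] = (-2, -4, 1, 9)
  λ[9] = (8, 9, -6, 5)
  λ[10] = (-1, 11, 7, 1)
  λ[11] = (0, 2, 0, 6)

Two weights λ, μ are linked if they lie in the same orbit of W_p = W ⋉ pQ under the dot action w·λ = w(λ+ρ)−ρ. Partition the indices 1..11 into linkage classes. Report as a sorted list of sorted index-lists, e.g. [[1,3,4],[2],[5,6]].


C ↔ A_4 under row/col permutation; |W(A_4)| = 120.

Alcove-folded reps (p=17, 11 weights, presented ϖ-order):

  [1] (1, 3, 1, 7)
  [2] (1, 7, 5, 1)
  [3] (3, 1, 8, 5)
  [4] (3, 1, 8, 5)
  [5] (1, 3, 0, 11)
  [6] (5, 7, 3, 2)
  [7] (5, 7, 3, 2)
  [8] (1, 3, 1, 7)
  [9] (1, 7, 5, 1)
  [10] (5, 7, 3, 2)
  [11] (1, 3, 1, 7)

Grouping the 11 weights by Ā_17-representative: 5 linkage classes.

[[1, 8, 11], [2, 9], [3, 4], [5], [6, 7, 10]]


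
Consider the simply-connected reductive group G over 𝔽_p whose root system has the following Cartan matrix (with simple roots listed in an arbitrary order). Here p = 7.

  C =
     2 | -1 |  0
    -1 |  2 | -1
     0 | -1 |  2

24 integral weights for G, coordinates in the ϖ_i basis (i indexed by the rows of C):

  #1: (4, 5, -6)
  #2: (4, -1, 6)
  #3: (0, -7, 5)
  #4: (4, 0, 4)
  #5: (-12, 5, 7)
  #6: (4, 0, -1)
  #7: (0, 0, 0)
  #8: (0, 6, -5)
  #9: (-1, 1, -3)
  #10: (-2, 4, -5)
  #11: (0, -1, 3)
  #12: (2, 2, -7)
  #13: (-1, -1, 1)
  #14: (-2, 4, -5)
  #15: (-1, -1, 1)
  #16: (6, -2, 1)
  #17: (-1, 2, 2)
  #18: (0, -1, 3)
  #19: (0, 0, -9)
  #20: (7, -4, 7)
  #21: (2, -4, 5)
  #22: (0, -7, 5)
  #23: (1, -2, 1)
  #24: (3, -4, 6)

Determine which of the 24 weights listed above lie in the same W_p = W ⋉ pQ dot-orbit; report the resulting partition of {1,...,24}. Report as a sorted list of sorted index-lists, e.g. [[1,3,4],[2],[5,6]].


C ↔ A_3 under row/col permutation; |W(A_3)| = 24.

λ_j+ρ reflected into Ā_7 (⟨·,θ^∨⟩≤7); 3-tuples as given:

  λ_1+ρ ↦ (1, 1, 1);  λ_2+ρ ↦ (0, 0, 2);  λ_3+ρ ↦ (5, 1, 0);  λ_4+ρ ↦ (1, 1, 1);  λ_5+ρ ↦ (1, 0, 4);  λ_6+ρ ↦ (5, 1, 0);  λ_7+ρ ↦ (1, 1, 1);  λ_8+ρ ↦ (0, 3, 3);  λ_9+ρ ↦ (0, 0, 2);  λ_10+ρ ↦ (1, 0, 4);  λ_11+ρ ↦ (1, 0, 4);  λ_12+ρ ↦ (0, 3, 3);  λ_13+ρ ↦ (0, 0, 2);  λ_14+ρ ↦ (1, 0, 4);  λ_15+ρ ↦ (0, 0, 2);  λ_16+ρ ↦ (5, 1, 0);  λ_17+ρ ↦ (0, 3, 3);  λ_18+ρ ↦ (1, 0, 4);  λ_19+ρ ↦ (5, 1, 0);  λ_20+ρ ↦ (1, 1, 1);  λ_21+ρ ↦ (0, 3, 3);  λ_22+ρ ↦ (5, 1, 0);  λ_23+ρ ↦ (1, 1, 1);  λ_24+ρ ↦ (0, 3, 3)

5 distinct reps among the 24 weights ⇒ 5 W_7-linkage classes:

[[1, 4, 7, 20, 23], [2, 9, 13, 15], [3, 6, 16, 19, 22], [5, 10, 11, 14, 18], [8, 12, 17, 21, 24]]


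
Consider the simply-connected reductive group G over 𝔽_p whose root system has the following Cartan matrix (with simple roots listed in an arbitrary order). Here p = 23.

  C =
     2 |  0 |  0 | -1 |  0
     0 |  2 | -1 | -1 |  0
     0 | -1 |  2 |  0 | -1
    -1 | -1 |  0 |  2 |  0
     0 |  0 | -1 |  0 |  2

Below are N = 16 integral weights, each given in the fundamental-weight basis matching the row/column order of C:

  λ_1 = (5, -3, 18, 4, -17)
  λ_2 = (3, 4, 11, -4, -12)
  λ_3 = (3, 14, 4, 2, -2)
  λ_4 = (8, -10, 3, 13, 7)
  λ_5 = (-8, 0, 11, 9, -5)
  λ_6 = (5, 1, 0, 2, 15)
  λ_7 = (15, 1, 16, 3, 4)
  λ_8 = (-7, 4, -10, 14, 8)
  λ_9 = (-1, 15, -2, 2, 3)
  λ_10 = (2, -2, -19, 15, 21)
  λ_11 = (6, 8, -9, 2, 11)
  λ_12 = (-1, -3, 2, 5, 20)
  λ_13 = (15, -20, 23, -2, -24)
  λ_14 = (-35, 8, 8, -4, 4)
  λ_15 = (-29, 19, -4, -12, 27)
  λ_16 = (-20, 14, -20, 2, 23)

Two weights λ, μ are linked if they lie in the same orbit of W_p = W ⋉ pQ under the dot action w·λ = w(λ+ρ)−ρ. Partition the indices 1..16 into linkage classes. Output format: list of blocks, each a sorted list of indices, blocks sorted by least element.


C ↔ A_5 under row/col permutation; |W(A_5)| = 720.

Folding the 16 weights λ_j+ρ into Ā_23 (reps in the given 5-coord order):

    λ_1+ρ ↦ (1, 2, 1, 3, 11)
    λ_2+ρ ↦ (1, 2, 1, 3, 11)
    λ_3+ρ ↦ (0, 15, 1, 3, 3)
    λ_4+ρ ↦ (6, 4, 5, 5, 0)
    λ_5+ρ ↦ (7, 1, 8, 3, 4)
    λ_6+ρ ↦ (1, 2, 1, 3, 11)
    λ_7+ρ ↦ (4, 1, 1, 1, 16)
    λ_8+ρ ↦ (6, 4, 5, 5, 0)
    λ_9+ρ ↦ (0, 15, 1, 3, 3)
    λ_10+ρ ↦ (0, 15, 1, 3, 3)
    λ_11+ρ ↦ (7, 1, 8, 3, 4)
    λ_12+ρ ↦ (4, 1, 1, 1, 16)
    λ_13+ρ ↦ (0, 15, 1, 3, 3)
    λ_14+ρ ↦ (6, 4, 5, 5, 0)
    λ_15+ρ ↦ (1, 2, 1, 3, 11)
    λ_16+ρ ↦ (0, 15, 1, 3, 3)

The 16 indices split into 5 linkage classes (same alcove rep ⇔ same W_23-dot-orbit):

[[1, 2, 6, 15], [3, 9, 10, 13, 16], [4, 8, 14], [5, 11], [7, 12]]


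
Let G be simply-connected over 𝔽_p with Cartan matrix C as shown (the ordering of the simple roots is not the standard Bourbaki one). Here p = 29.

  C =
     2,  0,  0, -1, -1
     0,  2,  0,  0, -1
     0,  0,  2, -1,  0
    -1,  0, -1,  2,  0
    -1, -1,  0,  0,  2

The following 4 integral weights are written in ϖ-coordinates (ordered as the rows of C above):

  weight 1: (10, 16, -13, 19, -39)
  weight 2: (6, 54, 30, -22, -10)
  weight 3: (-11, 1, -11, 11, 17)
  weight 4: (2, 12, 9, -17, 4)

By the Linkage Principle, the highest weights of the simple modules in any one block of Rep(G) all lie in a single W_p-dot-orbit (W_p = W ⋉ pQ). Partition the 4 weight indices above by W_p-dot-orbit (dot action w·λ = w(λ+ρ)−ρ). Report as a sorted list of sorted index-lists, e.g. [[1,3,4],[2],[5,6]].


C ↔ A_5 under row/col permutation; |W(A_5)| = 720.

Alcove-folded reps (p=29, 4 weights, presented ϖ-order):

  λ_1+ρ ↦ (2, 2, 2, 8, 8)
  λ_2+ρ ↦ (12, 3, 2, 7, 2)
  λ_3+ρ ↦ (2, 2, 2, 8, 8)
  λ_4+ρ ↦ (2, 5, 3, 3, 8)

These 4 weights hit 3 W_29-dot-orbits; sizes (2, 1, 1):

[[1, 3], [2], [4]]


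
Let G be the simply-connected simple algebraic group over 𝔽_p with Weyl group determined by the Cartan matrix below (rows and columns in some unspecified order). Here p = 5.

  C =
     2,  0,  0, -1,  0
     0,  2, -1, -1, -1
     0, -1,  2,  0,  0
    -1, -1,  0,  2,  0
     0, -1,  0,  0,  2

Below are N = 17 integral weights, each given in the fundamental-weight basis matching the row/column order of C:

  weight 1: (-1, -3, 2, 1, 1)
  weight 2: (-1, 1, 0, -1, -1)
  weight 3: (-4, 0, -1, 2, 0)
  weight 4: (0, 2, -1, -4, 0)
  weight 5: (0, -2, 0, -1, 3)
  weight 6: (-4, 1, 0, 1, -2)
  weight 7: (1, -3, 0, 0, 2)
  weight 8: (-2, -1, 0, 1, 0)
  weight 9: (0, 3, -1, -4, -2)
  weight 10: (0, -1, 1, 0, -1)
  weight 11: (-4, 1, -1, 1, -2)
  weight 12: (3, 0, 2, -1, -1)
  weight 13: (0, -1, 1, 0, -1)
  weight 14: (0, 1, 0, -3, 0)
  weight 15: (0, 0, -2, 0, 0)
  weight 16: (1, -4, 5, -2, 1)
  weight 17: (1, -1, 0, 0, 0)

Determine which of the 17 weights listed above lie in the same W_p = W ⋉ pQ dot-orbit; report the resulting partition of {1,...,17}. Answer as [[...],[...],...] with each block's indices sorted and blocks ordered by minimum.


Cartan matrix: type D_5 (|W|=1920); un-permuting the 5 rows.

Alcove-folded reps (p=5, 17 weights, presented ϖ-order):

  λ_1 → (0, 2, 1, 0, 0)
  λ_2 → (0, 2, 1, 0, 0)
  λ_3 → (2, 0, 0, 1, 1)
  λ_4 → (2, 0, 0, 1, 1)
  λ_5 → (0, 0, 0, 1, 3)
  λ_6 → (2, 0, 1, 0, 1)
  λ_7 → (1, 0, 1, 1, 1)
  λ_8 → (1, 0, 1, 1, 1)
  λ_9 → (2, 0, 0, 1, 1)
  λ_10 → (1, 0, 2, 1, 0)
  λ_11 → (2, 0, 0, 1, 1)
  λ_12 → (0, 0, 0, 1, 3)
  λ_13 → (1, 0, 2, 1, 0)
  λ_14 → (1, 0, 1, 1, 1)
  λ_15 → (1, 0, 1, 1, 1)
  λ_16 → (1, 0, 1, 1, 1)
  λ_17 → (2, 0, 1, 0, 1)

Linkage partition of the 17 weights (6 classes, p=5):

[[1, 2], [3, 4, 9, 11], [5, 12], [6, 17], [7, 8, 14, 15, 16], [10, 13]]


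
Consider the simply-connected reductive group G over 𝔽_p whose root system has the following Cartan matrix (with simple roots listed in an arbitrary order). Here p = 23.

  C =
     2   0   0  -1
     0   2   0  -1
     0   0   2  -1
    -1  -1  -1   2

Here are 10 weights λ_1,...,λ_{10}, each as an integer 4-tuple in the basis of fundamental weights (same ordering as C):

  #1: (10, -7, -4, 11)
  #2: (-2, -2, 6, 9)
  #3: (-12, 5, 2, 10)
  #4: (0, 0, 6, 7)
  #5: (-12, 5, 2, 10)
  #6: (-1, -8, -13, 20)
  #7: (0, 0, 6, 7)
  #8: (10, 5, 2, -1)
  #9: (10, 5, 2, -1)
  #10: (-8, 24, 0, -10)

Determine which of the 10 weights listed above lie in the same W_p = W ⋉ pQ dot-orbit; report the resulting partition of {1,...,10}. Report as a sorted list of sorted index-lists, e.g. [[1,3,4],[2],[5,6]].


Type D_4, rank 4, |W|=192; reorder rows/cols to standard.

Alcove-folded reps (p=23, 10 weights, presented ϖ-order):

    [1] (11, 6, 3, 0)
    [2] (1, 1, 7, 6)
    [3] (11, 6, 3, 0)
    [4] (1, 1, 7, 6)
    [5] (11, 6, 3, 0)
    [6] (0, 7, 12, 2)
    [7] (1, 1, 7, 6)
    [8] (11, 6, 3, 0)
    [9] (11, 6, 3, 0)
    [10] (1, 1, 7, 6)

These 10 weights hit 3 W_23-dot-orbits; sizes (5, 4, 1):

[[1, 3, 5, 8, 9], [2, 4, 7, 10], [6]]


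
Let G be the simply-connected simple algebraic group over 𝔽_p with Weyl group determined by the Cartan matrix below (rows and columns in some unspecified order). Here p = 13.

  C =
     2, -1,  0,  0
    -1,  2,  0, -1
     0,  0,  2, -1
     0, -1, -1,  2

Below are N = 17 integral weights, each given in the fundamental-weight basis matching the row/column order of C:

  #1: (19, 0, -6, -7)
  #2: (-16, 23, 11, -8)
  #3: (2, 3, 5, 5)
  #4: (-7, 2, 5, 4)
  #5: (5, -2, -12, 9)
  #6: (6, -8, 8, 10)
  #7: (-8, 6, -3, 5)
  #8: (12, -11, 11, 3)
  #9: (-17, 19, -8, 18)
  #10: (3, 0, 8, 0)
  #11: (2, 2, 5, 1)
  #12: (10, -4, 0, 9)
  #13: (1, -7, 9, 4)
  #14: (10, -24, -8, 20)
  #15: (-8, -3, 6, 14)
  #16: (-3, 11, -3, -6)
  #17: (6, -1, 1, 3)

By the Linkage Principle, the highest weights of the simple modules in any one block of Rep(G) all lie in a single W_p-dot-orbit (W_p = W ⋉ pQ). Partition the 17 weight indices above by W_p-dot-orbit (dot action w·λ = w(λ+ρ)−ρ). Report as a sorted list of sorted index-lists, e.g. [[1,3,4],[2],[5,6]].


Dynkin diagram of C (from the 6 off-diagonal −1 entries): A_4.

W_13-reps of the 17 weights in Ā_13 (same 4-coord order as C):

  [1] (2, 3, 5, 2);  [2] (2, 1, 7, 1);  [3] (3, 1, 0, 6);  [4] (2, 3, 5, 2);  [5] (2, 1, 7, 1);  [6] (7, 0, 2, 4);  [7] (7, 0, 2, 4);  [8] (3, 1, 0, 6);  [9] (3, 1, 0, 6);  [10] (2, 1, 7, 1);  [11] (2, 3, 5, 2);  [12] (2, 3, 5, 2);  [13] (2, 1, 7, 1);  [14] (2, 1, 7, 1);  [15] (7, 0, 2, 4);  [16] (2, 3, 5, 2);  [17] (7, 0, 2, 4)

These 17 weights hit 4 W_13-dot-orbits; sizes (5, 5, 3, 4):

[[1, 4, 11, 12, 16], [2, 5, 10, 13, 14], [3, 8, 9], [6, 7, 15, 17]]


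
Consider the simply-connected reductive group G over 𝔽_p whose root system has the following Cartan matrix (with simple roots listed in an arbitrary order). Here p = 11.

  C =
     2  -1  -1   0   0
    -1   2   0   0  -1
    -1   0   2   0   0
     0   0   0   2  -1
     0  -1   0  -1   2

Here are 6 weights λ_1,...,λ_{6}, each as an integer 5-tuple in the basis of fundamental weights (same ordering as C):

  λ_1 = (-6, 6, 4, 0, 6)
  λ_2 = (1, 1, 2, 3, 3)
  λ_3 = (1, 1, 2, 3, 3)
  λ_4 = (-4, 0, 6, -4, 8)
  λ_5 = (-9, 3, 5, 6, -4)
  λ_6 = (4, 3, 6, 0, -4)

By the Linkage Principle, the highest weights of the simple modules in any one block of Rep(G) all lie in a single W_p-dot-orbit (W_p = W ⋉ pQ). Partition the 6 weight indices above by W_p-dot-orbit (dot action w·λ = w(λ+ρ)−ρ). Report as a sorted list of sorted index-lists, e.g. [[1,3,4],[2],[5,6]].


Root system A_5: the 5×5 matrix C matches after relabeling.

W_11-reps of the 6 weights in Ā_11 (same 5-coord order as C):

  λ_1 → (1, 2, 1, 0, 4)
  λ_2 → (1, 2, 1, 0, 4)
  λ_3 → (1, 2, 1, 0, 4)
  λ_4 → (1, 2, 1, 0, 4)
  λ_5 → (1, 2, 1, 0, 4)
  λ_6 → (4, 1, 2, 1, 1)

Partition of {1..6} into 2 W_11-dot-orbits:

[[1, 2, 3, 4, 5], [6]]


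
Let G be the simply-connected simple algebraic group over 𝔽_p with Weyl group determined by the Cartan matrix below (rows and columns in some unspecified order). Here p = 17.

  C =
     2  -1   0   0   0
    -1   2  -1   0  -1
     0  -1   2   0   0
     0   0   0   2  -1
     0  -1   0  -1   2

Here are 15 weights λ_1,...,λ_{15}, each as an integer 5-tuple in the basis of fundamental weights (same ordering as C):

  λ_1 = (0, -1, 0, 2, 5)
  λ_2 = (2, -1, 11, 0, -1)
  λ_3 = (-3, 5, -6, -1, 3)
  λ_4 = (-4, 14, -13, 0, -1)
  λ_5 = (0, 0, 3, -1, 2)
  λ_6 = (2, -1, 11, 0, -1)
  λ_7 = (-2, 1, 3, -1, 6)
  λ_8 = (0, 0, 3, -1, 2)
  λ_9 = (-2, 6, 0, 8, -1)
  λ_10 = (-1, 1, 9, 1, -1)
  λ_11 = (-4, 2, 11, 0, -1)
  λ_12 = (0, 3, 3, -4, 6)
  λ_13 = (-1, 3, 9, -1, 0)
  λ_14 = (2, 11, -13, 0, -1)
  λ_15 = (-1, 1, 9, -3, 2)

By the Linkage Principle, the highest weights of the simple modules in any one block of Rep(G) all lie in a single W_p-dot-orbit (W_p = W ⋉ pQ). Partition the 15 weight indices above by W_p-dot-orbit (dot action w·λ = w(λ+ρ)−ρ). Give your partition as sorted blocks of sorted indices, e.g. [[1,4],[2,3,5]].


C ↔ D_5 under row/col permutation; |W(D_5)| = 1920.

λ_j+ρ reflected into Ā_17 (⟨·,θ^∨⟩≤17); 5-tuples as given:

  1: (1, 0, 1, 3, 6);  2: (3, 0, 12, 1, 0);  3: (1, 1, 4, 0, 3);  4: (3, 0, 12, 1, 0);  5: (1, 1, 4, 0, 3);  6: (3, 0, 12, 1, 0);  7: (1, 1, 4, 0, 3);  8: (1, 1, 4, 0, 3);  9: (1, 0, 1, 3, 6);  10: (0, 2, 10, 2, 0);  11: (3, 0, 12, 1, 0);  12: (1, 1, 4, 0, 3);  13: (0, 2, 10, 2, 0);  14: (3, 0, 12, 1, 0);  15: (0, 2, 10, 2, 0)

These 15 weights hit 4 W_17-dot-orbits; sizes (2, 5, 5, 3):

[[1, 9], [2, 4, 6, 11, 14], [3, 5, 7, 8, 12], [10, 13, 15]]


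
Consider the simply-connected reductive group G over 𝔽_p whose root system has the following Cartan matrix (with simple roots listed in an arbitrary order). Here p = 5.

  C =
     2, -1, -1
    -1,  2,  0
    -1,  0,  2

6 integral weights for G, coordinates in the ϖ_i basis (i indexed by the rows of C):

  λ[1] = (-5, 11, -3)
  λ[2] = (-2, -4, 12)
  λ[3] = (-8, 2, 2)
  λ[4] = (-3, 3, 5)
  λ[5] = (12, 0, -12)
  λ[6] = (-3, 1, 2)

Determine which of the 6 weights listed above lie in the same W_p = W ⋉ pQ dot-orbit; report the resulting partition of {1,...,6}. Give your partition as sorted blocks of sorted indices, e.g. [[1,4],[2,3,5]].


A_3 Cartan matrix, 3 simple roots permuted; ρ=(1,1,1).

W_5-reps of the 6 weights in Ā_5 (same 3-coord order as C):

    λ_1 → (1, 1, 1)
    λ_2 → (1, 1, 1)
    λ_3 → (1, 1, 1)
    λ_4 → (1, 1, 1)
    λ_5 → (1, 1, 1)
    λ_6 → (2, 0, 1)

Grouping the 6 weights by Ā_5-representative: 2 linkage classes.

[[1, 2, 3, 4, 5], [6]]


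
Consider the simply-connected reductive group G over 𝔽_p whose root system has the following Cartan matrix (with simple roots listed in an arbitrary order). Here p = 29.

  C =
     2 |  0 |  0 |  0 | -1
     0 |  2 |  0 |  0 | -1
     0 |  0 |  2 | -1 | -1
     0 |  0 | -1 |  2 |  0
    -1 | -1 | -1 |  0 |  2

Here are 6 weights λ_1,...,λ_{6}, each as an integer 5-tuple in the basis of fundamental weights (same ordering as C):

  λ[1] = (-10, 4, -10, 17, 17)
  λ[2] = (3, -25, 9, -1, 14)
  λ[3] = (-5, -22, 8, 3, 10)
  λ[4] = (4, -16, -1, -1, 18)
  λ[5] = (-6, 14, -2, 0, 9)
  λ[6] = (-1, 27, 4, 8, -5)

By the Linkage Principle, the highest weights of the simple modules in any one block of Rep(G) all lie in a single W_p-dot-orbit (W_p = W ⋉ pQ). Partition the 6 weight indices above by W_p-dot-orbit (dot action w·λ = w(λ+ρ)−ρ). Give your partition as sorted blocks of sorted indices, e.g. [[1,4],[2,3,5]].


Type D_5, rank 5, |W|=1920; reorder rows/cols to standard.

λ_j+ρ reflected into Ā_29 (⟨·,θ^∨⟩≤29); 5-tuples as given:

  λ_1+ρ ↦ (6, 2, 0, 6, 3)
  λ_2+ρ ↦ (5, 15, 0, 0, 4)
  λ_3+ρ ↦ (9, 6, 3, 1, 1)
  λ_4+ρ ↦ (5, 15, 0, 0, 4)
  λ_5+ρ ↦ (5, 15, 0, 0, 4)
  λ_6+ρ ↦ (5, 15, 0, 0, 4)

3 distinct reps among the 6 weights ⇒ 3 W_29-linkage classes:

[[1], [2, 4, 5, 6], [3]]


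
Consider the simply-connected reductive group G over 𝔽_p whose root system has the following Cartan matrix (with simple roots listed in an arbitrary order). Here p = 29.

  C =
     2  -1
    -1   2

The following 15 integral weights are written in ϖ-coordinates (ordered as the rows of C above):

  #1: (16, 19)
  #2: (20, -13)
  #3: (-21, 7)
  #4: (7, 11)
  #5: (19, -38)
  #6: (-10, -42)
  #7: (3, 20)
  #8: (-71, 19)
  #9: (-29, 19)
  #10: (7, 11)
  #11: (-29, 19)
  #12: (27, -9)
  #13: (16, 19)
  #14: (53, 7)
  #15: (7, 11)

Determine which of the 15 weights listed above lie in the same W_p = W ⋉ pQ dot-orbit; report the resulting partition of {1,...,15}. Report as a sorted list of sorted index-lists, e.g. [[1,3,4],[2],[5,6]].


Type A_2, rank 2, |W|=6; reorder rows/cols to standard.

Folding the 15 weights λ_j+ρ into Ā_29 (reps in the given 2-coord order):

  1: (9, 12);  2: (9, 12);  3: (8, 12);  4: (8, 12);  5: (9, 12);  6: (8, 12);  7: (4, 21);  8: (9, 12);  9: (20, 8);  10: (8, 12);  11: (20, 8);  12: (20, 8);  13: (9, 12);  14: (4, 21);  15: (8, 12)

These 15 weights hit 4 W_29-dot-orbits; sizes (5, 5, 2, 3):

[[1, 2, 5, 8, 13], [3, 4, 6, 10, 15], [7, 14], [9, 11, 12]]


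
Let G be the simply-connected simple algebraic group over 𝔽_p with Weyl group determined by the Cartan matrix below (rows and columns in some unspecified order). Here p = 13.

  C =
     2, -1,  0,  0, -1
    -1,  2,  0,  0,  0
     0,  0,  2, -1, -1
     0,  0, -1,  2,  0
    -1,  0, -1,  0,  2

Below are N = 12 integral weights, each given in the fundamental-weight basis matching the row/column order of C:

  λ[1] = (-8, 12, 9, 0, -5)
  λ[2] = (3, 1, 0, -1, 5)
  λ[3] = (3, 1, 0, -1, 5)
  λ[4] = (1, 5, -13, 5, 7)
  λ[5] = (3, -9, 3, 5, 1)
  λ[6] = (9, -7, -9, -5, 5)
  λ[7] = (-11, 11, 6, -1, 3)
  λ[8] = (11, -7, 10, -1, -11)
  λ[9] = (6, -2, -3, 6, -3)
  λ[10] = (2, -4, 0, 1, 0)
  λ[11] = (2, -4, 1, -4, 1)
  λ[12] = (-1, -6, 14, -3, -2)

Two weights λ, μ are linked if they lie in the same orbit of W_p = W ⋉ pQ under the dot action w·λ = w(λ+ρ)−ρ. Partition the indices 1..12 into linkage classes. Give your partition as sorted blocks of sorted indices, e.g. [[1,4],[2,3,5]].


Cartan matrix: type A_5 (|W|=720); un-permuting the 5 rows.

Alcove-folded reps (p=13, 12 weights, presented ϖ-order):

    λ_1+ρ ↦ (4, 2, 1, 0, 6)
    λ_2+ρ ↦ (4, 2, 1, 0, 6)
    λ_3+ρ ↦ (4, 2, 1, 0, 6)
    λ_4+ρ ↦ (2, 1, 2, 3, 2)
    λ_5+ρ ↦ (2, 1, 2, 3, 2)
    λ_6+ρ ↦ (2, 1, 2, 3, 2)
    λ_7+ρ ↦ (4, 2, 1, 0, 6)
    λ_8+ρ ↦ (4, 2, 1, 0, 6)
    λ_9+ρ ↦ (2, 1, 2, 3, 2)
    λ_10+ρ ↦ (0, 3, 1, 2, 1)
    λ_11+ρ ↦ (0, 3, 1, 2, 1)
    λ_12+ρ ↦ (1, 0, 7, 0, 4)

4 distinct reps among the 12 weights ⇒ 4 W_13-linkage classes:

[[1, 2, 3, 7, 8], [4, 5, 6, 9], [10, 11], [12]]


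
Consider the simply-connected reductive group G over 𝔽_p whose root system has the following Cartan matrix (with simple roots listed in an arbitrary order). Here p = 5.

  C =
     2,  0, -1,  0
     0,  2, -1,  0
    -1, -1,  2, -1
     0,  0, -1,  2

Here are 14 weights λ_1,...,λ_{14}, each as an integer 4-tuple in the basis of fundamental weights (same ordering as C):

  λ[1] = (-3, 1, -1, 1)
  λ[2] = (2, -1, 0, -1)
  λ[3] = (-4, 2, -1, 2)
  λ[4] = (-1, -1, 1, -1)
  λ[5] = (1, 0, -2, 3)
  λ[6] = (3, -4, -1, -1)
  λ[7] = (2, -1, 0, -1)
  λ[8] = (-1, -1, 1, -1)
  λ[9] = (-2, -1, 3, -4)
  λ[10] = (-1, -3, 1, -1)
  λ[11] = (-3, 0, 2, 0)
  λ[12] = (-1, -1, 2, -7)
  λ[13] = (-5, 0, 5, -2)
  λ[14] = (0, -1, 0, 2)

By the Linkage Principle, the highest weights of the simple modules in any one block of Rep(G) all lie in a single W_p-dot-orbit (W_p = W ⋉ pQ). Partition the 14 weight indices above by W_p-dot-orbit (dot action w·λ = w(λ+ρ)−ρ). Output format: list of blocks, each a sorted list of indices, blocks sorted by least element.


Dynkin diagram of C (from the 6 off-diagonal −1 entries): D_4.

W_5-reps of the 14 weights in Ā_5 (same 4-coord order as C):

  λ_1+ρ ↦ (0, 0, 2, 0);  λ_2+ρ ↦ (3, 0, 1, 0);  λ_3+ρ ↦ (0, 0, 2, 0);  λ_4+ρ ↦ (0, 0, 2, 0);  λ_5+ρ ↦ (1, 0, 0, 3);  λ_6+ρ ↦ (1, 0, 0, 3);  λ_7+ρ ↦ (3, 0, 1, 0);  λ_8+ρ ↦ (0, 0, 2, 0);  λ_9+ρ ↦ (1, 0, 0, 3);  λ_10+ρ ↦ (0, 2, 0, 0);  λ_11+ρ ↦ (2, 1, 0, 1);  λ_12+ρ ↦ (0, 0, 2, 0);  λ_13+ρ ↦ (2, 1, 0, 1);  λ_14+ρ ↦ (1, 0, 0, 3)

Partition of {1..14} into 5 W_5-dot-orbits:

[[1, 3, 4, 8, 12], [2, 7], [5, 6, 9, 14], [10], [11, 13]]


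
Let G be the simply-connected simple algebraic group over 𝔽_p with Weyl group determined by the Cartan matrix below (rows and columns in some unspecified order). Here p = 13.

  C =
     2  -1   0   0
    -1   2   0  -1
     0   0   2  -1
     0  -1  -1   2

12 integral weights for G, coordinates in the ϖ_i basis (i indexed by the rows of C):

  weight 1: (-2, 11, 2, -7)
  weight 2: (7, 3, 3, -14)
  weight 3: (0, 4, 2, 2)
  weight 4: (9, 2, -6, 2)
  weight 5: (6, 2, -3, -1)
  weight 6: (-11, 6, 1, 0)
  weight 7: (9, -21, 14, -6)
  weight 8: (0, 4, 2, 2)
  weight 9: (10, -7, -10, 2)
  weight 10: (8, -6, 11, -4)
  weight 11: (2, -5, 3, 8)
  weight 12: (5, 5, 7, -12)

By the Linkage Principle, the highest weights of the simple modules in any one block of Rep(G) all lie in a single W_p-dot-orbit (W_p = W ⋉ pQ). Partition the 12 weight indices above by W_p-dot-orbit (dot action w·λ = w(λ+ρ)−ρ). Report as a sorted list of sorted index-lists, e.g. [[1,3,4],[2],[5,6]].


Dynkin diagram of C (from the 6 off-diagonal −1 entries): A_4.

Folding the 12 weights λ_j+ρ into Ā_13 (reps in the given 4-coord order):

  λ_1+ρ ↦ (1, 5, 3, 3);  λ_2+ρ ↦ (1, 3, 4, 5);  λ_3+ρ ↦ (1, 5, 3, 3);  λ_4+ρ ↦ (7, 1, 0, 2);  λ_5+ρ ↦ (7, 1, 0, 2);  λ_6+ρ ↦ (7, 1, 0, 2);  λ_7+ρ ↦ (7, 1, 0, 2);  λ_8+ρ ↦ (1, 5, 3, 3);  λ_9+ρ ↦ (1, 5, 3, 3);  λ_10+ρ ↦ (1, 3, 4, 5);  λ_11+ρ ↦ (1, 3, 4, 5);  λ_12+ρ ↦ (1, 5, 3, 3)

Partition of {1..12} into 3 W_13-dot-orbits:

[[1, 3, 8, 9, 12], [2, 10, 11], [4, 5, 6, 7]]


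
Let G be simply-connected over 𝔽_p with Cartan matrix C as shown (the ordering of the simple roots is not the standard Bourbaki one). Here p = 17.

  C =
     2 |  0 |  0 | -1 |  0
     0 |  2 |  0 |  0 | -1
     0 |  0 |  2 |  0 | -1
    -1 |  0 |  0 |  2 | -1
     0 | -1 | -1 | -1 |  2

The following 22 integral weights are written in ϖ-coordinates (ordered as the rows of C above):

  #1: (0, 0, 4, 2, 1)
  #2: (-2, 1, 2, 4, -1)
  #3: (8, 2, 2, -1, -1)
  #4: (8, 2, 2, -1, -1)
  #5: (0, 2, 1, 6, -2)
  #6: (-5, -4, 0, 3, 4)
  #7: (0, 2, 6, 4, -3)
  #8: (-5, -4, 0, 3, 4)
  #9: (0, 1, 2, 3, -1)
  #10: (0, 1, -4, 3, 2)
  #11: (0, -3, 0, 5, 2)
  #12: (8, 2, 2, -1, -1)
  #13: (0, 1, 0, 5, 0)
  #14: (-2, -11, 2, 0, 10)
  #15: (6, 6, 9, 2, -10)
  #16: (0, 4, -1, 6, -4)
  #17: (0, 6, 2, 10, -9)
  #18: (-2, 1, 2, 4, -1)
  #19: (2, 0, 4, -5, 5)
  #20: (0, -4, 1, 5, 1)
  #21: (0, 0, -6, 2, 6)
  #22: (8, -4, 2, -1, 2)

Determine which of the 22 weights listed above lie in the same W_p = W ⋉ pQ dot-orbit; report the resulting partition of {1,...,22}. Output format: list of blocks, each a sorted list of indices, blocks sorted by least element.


Root system D_5: the 5×5 matrix C matches after relabeling.

Alcove-folded reps (p=17, 22 weights, presented ϖ-order):

    1: (1, 1, 5, 3, 2)
    2: (1, 2, 3, 4, 0)
    3: (9, 3, 3, 0, 0)
    4: (9, 3, 3, 0, 0)
    5: (1, 2, 1, 5, 1)
    6: (4, 3, 1, 0, 2)
    7: (1, 1, 5, 3, 2)
    8: (4, 3, 1, 0, 2)
    9: (1, 2, 3, 4, 0)
    10: (1, 2, 3, 4, 0)
    11: (1, 2, 1, 5, 1)
    12: (9, 3, 3, 0, 0)
    13: (1, 2, 1, 5, 1)
    14: (1, 10, 3, 0, 1)
    15: (1, 2, 1, 5, 1)
    16: (1, 2, 3, 4, 0)
    17: (1, 1, 5, 3, 2)
    18: (1, 2, 3, 4, 0)
    19: (1, 1, 5, 3, 2)
    20: (1, 2, 1, 5, 1)
    21: (1, 1, 5, 3, 2)
    22: (9, 3, 3, 0, 0)

Grouping the 22 weights by Ā_17-representative: 6 linkage classes.

[[1, 7, 17, 19, 21], [2, 9, 10, 16, 18], [3, 4, 12, 22], [5, 11, 13, 15, 20], [6, 8], [14]]


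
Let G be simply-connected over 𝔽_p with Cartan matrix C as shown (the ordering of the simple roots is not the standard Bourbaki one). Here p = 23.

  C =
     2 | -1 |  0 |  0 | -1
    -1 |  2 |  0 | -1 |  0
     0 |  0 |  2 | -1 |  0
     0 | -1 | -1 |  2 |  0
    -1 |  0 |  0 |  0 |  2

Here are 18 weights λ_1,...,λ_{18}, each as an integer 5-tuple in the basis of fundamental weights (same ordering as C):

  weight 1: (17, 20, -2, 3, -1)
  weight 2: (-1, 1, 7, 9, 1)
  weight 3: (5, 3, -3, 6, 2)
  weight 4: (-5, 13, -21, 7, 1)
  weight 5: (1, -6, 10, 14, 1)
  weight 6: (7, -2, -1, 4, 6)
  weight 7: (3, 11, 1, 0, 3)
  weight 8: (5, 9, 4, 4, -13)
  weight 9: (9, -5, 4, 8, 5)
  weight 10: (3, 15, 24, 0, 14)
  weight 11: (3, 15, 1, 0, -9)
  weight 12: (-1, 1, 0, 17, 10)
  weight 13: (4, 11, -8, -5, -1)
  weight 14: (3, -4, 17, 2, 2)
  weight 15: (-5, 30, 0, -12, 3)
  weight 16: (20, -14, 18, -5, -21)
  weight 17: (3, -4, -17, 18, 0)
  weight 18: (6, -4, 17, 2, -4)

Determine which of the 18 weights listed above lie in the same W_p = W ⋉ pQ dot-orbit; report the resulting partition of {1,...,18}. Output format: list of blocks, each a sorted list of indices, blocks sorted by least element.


Root system A_5: the 5×5 matrix C matches after relabeling.

Ā_23 reps of the 18 weights (A_5, coords as presented):

  [1] (1, 3, 16, 0, 1) · [2] (0, 2, 8, 10, 2) · [3] (6, 4, 2, 5, 3) · [4] (0, 2, 8, 10, 2) · [5] (0, 2, 8, 10, 2) · [6] (7, 1, 0, 4, 7) · [7] (4, 12, 2, 1, 4) · [8] (6, 4, 2, 5, 3) · [9] (6, 4, 2, 5, 3) · [10] (4, 12, 2, 1, 4) · [11] (4, 12, 2, 1, 4) · [12] (0, 2, 8, 10, 2) · [13] (5, 1, 4, 7, 0) · [14] (1, 3, 16, 0, 1) · [15] (4, 12, 2, 1, 4) · [16] (4, 12, 2, 1, 4) · [17] (1, 3, 16, 0, 1) · [18] (1, 3, 16, 0, 1)

The 18 indices split into 6 linkage classes (same alcove rep ⇔ same W_23-dot-orbit):

[[1, 14, 17, 18], [2, 4, 5, 12], [3, 8, 9], [6], [7, 10, 11, 15, 16], [13]]


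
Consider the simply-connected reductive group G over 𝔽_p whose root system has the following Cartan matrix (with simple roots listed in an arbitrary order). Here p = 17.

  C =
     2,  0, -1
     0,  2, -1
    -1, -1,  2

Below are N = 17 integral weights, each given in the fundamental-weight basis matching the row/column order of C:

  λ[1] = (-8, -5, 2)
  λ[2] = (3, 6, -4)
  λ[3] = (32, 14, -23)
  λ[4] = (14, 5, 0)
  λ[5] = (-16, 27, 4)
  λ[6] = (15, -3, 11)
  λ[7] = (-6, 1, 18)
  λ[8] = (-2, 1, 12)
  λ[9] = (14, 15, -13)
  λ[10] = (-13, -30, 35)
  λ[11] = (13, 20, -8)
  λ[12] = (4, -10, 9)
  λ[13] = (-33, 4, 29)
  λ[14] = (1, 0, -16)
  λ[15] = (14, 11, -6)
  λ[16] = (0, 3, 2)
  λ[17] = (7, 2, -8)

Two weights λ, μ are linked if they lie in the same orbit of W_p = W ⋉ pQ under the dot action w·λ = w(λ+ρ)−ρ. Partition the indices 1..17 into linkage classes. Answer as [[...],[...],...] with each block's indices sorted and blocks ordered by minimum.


Type A_3, rank 3, |W|=24; reorder rows/cols to standard.

W_17-reps of the 17 weights in Ā_17 (same 3-coord order as C):

  1: (1, 4, 3)
  2: (1, 4, 3)
  3: (5, 9, 1)
  4: (10, 1, 1)
  5: (10, 1, 1)
  6: (5, 9, 1)
  7: (1, 2, 12)
  8: (1, 2, 12)
  9: (1, 2, 12)
  10: (5, 2, 5)
  11: (4, 3, 3)
  12: (5, 9, 1)
  13: (1, 2, 12)
  14: (1, 2, 12)
  15: (5, 2, 5)
  16: (1, 4, 3)
  17: (1, 4, 3)

These 17 weights hit 6 W_17-dot-orbits; sizes (4, 3, 2, 5, 2, 1):

[[1, 2, 16, 17], [3, 6, 12], [4, 5], [7, 8, 9, 13, 14], [10, 15], [11]]


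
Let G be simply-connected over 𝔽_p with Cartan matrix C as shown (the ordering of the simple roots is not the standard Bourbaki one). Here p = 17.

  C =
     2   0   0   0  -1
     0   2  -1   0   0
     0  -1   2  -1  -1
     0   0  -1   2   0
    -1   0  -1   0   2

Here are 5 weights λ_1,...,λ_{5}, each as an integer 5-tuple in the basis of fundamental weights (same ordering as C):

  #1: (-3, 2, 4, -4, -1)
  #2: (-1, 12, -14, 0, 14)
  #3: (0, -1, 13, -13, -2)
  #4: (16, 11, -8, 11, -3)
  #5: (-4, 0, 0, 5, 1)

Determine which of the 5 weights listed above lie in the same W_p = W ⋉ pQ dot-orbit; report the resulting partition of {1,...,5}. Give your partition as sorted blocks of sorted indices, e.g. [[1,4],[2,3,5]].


D_5 Cartan matrix, 5 simple roots permuted; ρ=(1,1,1,1,1).

Alcove-folded reps (p=17, 5 weights, presented ϖ-order):

  λ_1 → (0, 3, 0, 3, 2)
  λ_2 → (0, 0, 1, 12, 1)
  λ_3 → (0, 0, 1, 12, 1)
  λ_4 → (0, 3, 0, 3, 2)
  λ_5 → (2, 1, 0, 6, 1)

Partition of {1..5} into 3 W_17-dot-orbits:

[[1, 4], [2, 3], [5]]


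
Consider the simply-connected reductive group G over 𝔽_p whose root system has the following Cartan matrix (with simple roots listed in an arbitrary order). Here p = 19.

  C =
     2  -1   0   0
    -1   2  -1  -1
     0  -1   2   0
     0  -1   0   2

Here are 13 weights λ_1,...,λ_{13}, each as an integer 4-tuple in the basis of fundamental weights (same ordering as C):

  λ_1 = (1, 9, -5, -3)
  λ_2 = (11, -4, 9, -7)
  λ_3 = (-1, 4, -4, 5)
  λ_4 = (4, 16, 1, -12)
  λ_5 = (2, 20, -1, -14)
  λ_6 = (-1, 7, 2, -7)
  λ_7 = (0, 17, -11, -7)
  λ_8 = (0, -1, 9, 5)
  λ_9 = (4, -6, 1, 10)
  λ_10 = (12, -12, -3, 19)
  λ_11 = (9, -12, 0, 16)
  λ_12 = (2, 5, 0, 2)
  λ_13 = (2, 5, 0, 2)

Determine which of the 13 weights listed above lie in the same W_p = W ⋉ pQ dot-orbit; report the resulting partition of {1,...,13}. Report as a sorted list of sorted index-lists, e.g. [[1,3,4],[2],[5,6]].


Cartan matrix: type D_4 (|W|=192); un-permuting the 4 rows.

Folding the 13 weights λ_j+ρ into Ā_19 (reps in the given 4-coord order):

    λ_1+ρ ↦ (2, 4, 4, 2)
    λ_2+ρ ↦ (3, 6, 1, 3)
    λ_3+ρ ↦ (0, 2, 3, 6)
    λ_4+ρ ↦ (0, 2, 3, 6)
    λ_5+ρ ↦ (0, 2, 3, 6)
    λ_6+ρ ↦ (0, 2, 3, 6)
    λ_7+ρ ↦ (1, 0, 10, 6)
    λ_8+ρ ↦ (1, 0, 10, 6)
    λ_9+ρ ↦ (0, 2, 3, 6)
    λ_10+ρ ↦ (1, 0, 10, 6)
    λ_11+ρ ↦ (1, 0, 10, 6)
    λ_12+ρ ↦ (3, 6, 1, 3)
    λ_13+ρ ↦ (3, 6, 1, 3)

The 13 indices split into 4 linkage classes (same alcove rep ⇔ same W_19-dot-orbit):

[[1], [2, 12, 13], [3, 4, 5, 6, 9], [7, 8, 10, 11]]


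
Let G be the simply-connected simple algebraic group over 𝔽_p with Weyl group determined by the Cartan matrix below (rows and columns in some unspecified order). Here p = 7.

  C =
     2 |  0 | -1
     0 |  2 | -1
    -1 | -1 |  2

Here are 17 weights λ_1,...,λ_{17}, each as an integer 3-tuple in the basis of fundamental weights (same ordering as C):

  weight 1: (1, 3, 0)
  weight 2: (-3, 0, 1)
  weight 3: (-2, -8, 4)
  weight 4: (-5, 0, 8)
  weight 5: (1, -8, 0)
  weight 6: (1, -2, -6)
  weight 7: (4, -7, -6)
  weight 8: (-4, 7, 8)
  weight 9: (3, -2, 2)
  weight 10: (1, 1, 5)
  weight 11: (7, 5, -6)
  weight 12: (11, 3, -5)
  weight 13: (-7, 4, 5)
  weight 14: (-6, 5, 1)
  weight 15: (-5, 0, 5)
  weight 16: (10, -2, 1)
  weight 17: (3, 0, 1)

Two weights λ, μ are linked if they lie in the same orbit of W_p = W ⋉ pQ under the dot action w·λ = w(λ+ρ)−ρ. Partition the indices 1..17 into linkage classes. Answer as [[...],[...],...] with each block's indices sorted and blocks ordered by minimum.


A_3 Cartan matrix, 3 simple roots permuted; ρ=(1,1,1).

λ_j+ρ reflected into Ā_7 (⟨·,θ^∨⟩≤7); 3-tuples as given:

  λ_1+ρ ↦ (2, 4, 1);  λ_2+ρ ↦ (2, 1, 0);  λ_3+ρ ↦ (2, 4, 1);  λ_4+ρ ↦ (1, 2, 3);  λ_5+ρ ↦ (4, 1, 2);  λ_6+ρ ↦ (1, 2, 3);  λ_7+ρ ↦ (2, 1, 0);  λ_8+ρ ↦ (4, 1, 2);  λ_9+ρ ↦ (4, 1, 2);  λ_10+ρ ↦ (1, 1, 4);  λ_11+ρ ↦ (1, 1, 4);  λ_12+ρ ↦ (2, 4, 1);  λ_13+ρ ↦ (2, 1, 0);  λ_14+ρ ↦ (1, 2, 3);  λ_15+ρ ↦ (4, 1, 2);  λ_16+ρ ↦ (1, 1, 4);  λ_17+ρ ↦ (4, 1, 2)

Linkage partition of the 17 weights (5 classes, p=7):

[[1, 3, 12], [2, 7, 13], [4, 6, 14], [5, 8, 9, 15, 17], [10, 11, 16]]


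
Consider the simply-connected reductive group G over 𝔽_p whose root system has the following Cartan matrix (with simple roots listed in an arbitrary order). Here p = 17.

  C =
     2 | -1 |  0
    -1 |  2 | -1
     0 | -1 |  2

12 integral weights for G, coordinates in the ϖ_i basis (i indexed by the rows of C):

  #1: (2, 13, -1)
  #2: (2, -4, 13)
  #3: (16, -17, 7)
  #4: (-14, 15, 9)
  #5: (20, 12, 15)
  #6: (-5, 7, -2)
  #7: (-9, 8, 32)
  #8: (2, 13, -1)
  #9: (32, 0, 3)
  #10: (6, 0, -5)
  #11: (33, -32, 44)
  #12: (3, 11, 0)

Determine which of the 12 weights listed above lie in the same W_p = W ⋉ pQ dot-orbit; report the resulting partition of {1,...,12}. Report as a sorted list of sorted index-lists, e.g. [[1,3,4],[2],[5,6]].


C ↔ A_3 under row/col permutation; |W(A_3)| = 24.

W_17-reps of the 12 weights in Ā_17 (same 3-coord order as C):

    1: (3, 14, 0)
    2: (0, 3, 11)
    3: (1, 8, 8)
    4: (4, 3, 1)
    5: (4, 12, 1)
    6: (4, 3, 1)
    7: (1, 8, 8)
    8: (3, 14, 0)
    9: (4, 12, 1)
    10: (4, 3, 1)
    11: (0, 3, 11)
    12: (4, 12, 1)

The 12 indices split into 5 linkage classes (same alcove rep ⇔ same W_17-dot-orbit):

[[1, 8], [2, 11], [3, 7], [4, 6, 10], [5, 9, 12]]


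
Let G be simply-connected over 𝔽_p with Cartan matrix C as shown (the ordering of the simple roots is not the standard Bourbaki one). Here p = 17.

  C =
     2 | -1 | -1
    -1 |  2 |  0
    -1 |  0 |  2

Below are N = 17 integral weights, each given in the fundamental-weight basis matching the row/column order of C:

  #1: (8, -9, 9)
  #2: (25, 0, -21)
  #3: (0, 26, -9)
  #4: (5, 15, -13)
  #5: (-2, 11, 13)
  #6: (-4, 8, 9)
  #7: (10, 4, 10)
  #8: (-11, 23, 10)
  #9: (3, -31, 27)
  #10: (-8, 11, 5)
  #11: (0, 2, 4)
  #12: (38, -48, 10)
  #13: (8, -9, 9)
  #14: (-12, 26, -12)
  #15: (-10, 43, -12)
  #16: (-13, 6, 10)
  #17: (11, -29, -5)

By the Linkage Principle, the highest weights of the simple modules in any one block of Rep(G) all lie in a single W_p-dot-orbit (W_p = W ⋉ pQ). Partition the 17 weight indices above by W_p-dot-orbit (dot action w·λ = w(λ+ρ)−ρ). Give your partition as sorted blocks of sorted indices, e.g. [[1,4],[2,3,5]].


Root system A_3: the 3×3 matrix C matches after relabeling.

W_17-reps of the 17 weights in Ā_17 (same 3-coord order as C):

  λ_1+ρ ↦ (1, 6, 8) · λ_2+ρ ↦ (3, 6, 7) · λ_3+ρ ↦ (3, 6, 7) · λ_4+ρ ↦ (6, 5, 1) · λ_5+ρ ↦ (1, 3, 5) · λ_6+ρ ↦ (3, 6, 7) · λ_7+ρ ↦ (6, 5, 1) · λ_8+ρ ↦ (3, 6, 7) · λ_9+ρ ↦ (2, 2, 4) · λ_10+ρ ↦ (6, 5, 1) · λ_11+ρ ↦ (1, 3, 5) · λ_12+ρ ↦ (1, 3, 5) · λ_13+ρ ↦ (1, 6, 8) · λ_14+ρ ↦ (6, 5, 1) · λ_15+ρ ↦ (3, 6, 7) · λ_16+ρ ↦ (6, 5, 1) · λ_17+ρ ↦ (1, 3, 5)

The 17 indices split into 5 linkage classes (same alcove rep ⇔ same W_17-dot-orbit):

[[1, 13], [2, 3, 6, 8, 15], [4, 7, 10, 14, 16], [5, 11, 12, 17], [9]]
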